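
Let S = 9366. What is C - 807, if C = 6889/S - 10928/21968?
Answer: -10374569407/12859518 ≈ -806.76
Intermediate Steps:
C = 3061619/12859518 (C = 6889/9366 - 10928/21968 = 6889*(1/9366) - 10928*1/21968 = 6889/9366 - 683/1373 = 3061619/12859518 ≈ 0.23808)
C - 807 = 3061619/12859518 - 807 = -10374569407/12859518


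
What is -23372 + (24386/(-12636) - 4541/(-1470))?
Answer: -18087979066/773955 ≈ -23371.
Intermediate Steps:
-23372 + (24386/(-12636) - 4541/(-1470)) = -23372 + (24386*(-1/12636) - 4541*(-1/1470)) = -23372 + (-12193/6318 + 4541/1470) = -23372 + 897194/773955 = -18087979066/773955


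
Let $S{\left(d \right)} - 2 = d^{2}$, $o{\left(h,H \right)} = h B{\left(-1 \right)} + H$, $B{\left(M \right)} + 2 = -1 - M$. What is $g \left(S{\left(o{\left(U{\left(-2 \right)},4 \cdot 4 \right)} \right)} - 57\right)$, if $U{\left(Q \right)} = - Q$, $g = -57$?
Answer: $-5073$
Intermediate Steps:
$B{\left(M \right)} = -3 - M$ ($B{\left(M \right)} = -2 - \left(1 + M\right) = -3 - M$)
$o{\left(h,H \right)} = H - 2 h$ ($o{\left(h,H \right)} = h \left(-3 - -1\right) + H = h \left(-3 + 1\right) + H = h \left(-2\right) + H = - 2 h + H = H - 2 h$)
$S{\left(d \right)} = 2 + d^{2}$
$g \left(S{\left(o{\left(U{\left(-2 \right)},4 \cdot 4 \right)} \right)} - 57\right) = - 57 \left(\left(2 + \left(4 \cdot 4 - 2 \left(\left(-1\right) \left(-2\right)\right)\right)^{2}\right) - 57\right) = - 57 \left(\left(2 + \left(16 - 4\right)^{2}\right) - 57\right) = - 57 \left(\left(2 + 12^{2}\right) - 57\right) = - 57 \left(\left(2 + 144\right) - 57\right) = - 57 \left(146 - 57\right) = \left(-57\right) 89 = -5073$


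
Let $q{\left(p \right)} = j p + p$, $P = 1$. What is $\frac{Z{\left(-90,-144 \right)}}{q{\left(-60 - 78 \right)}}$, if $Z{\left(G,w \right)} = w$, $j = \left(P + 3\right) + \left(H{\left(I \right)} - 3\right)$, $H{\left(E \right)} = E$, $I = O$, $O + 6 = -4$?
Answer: $- \frac{3}{23} \approx -0.13043$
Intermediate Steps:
$O = -10$ ($O = -6 - 4 = -10$)
$I = -10$
$j = -9$ ($j = \left(1 + 3\right) - 13 = 4 - 13 = -9$)
$q{\left(p \right)} = - 8 p$ ($q{\left(p \right)} = - 9 p + p = - 8 p$)
$\frac{Z{\left(-90,-144 \right)}}{q{\left(-60 - 78 \right)}} = - \frac{144}{\left(-8\right) \left(-60 - 78\right)} = - \frac{144}{\left(-8\right) \left(-138\right)} = - \frac{144}{1104} = \left(-144\right) \frac{1}{1104} = - \frac{3}{23}$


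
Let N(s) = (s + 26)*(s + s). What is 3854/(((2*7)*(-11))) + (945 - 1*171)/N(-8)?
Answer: -34143/1232 ≈ -27.713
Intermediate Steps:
N(s) = 2*s*(26 + s) (N(s) = (26 + s)*(2*s) = 2*s*(26 + s))
3854/(((2*7)*(-11))) + (945 - 1*171)/N(-8) = 3854/(((2*7)*(-11))) + (945 - 1*171)/((2*(-8)*(26 - 8))) = 3854/((14*(-11))) + (945 - 171)/((2*(-8)*18)) = 3854/(-154) + 774/(-288) = 3854*(-1/154) + 774*(-1/288) = -1927/77 - 43/16 = -34143/1232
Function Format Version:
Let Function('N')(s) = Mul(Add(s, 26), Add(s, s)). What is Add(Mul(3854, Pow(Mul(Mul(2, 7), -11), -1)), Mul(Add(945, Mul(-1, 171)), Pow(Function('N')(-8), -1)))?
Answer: Rational(-34143, 1232) ≈ -27.713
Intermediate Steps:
Function('N')(s) = Mul(2, s, Add(26, s)) (Function('N')(s) = Mul(Add(26, s), Mul(2, s)) = Mul(2, s, Add(26, s)))
Add(Mul(3854, Pow(Mul(Mul(2, 7), -11), -1)), Mul(Add(945, Mul(-1, 171)), Pow(Function('N')(-8), -1))) = Add(Mul(3854, Pow(Mul(Mul(2, 7), -11), -1)), Mul(Add(945, Mul(-1, 171)), Pow(Mul(2, -8, Add(26, -8)), -1))) = Add(Mul(3854, Pow(Mul(14, -11), -1)), Mul(Add(945, -171), Pow(Mul(2, -8, 18), -1))) = Add(Mul(3854, Pow(-154, -1)), Mul(774, Pow(-288, -1))) = Add(Mul(3854, Rational(-1, 154)), Mul(774, Rational(-1, 288))) = Add(Rational(-1927, 77), Rational(-43, 16)) = Rational(-34143, 1232)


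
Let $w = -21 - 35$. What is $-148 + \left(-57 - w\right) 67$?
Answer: $-215$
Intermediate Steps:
$w = -56$ ($w = -21 - 35 = -56$)
$-148 + \left(-57 - w\right) 67 = -148 + \left(-57 - -56\right) 67 = -148 + \left(-57 + 56\right) 67 = -148 - 67 = -215$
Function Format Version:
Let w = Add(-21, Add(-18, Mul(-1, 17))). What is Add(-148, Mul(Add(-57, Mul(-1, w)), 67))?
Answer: -215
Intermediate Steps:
w = -56 (w = Add(-21, Add(-18, -17)) = Add(-21, -35) = -56)
Add(-148, Mul(Add(-57, Mul(-1, w)), 67)) = Add(-148, Mul(Add(-57, Mul(-1, -56)), 67)) = Add(-148, Mul(Add(-57, 56), 67)) = Add(-148, Mul(-1, 67)) = Add(-148, -67) = -215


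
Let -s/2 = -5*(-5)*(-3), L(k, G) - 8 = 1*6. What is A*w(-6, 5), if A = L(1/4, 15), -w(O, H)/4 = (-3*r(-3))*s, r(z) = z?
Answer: -75600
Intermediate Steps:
L(k, G) = 14 (L(k, G) = 8 + 1*6 = 8 + 6 = 14)
s = 150 (s = -2*(-5*(-5))*(-3) = -50*(-3) = -2*(-75) = 150)
w(O, H) = -5400 (w(O, H) = -4*(-3*(-3))*150 = -36*150 = -4*1350 = -5400)
A = 14
A*w(-6, 5) = 14*(-5400) = -75600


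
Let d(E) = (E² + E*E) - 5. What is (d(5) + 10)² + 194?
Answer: 3219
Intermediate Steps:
d(E) = -5 + 2*E² (d(E) = (E² + E²) - 5 = 2*E² - 5 = -5 + 2*E²)
(d(5) + 10)² + 194 = ((-5 + 2*5²) + 10)² + 194 = ((-5 + 2*25) + 10)² + 194 = ((-5 + 50) + 10)² + 194 = (45 + 10)² + 194 = 55² + 194 = 3025 + 194 = 3219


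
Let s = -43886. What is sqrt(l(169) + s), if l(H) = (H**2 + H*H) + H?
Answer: sqrt(13405) ≈ 115.78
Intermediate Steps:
l(H) = H + 2*H**2 (l(H) = (H**2 + H**2) + H = 2*H**2 + H = H + 2*H**2)
sqrt(l(169) + s) = sqrt(169*(1 + 2*169) - 43886) = sqrt(169*(1 + 338) - 43886) = sqrt(169*339 - 43886) = sqrt(57291 - 43886) = sqrt(13405)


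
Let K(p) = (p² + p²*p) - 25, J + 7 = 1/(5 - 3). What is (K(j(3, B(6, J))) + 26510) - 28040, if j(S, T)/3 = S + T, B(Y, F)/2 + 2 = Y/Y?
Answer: -1519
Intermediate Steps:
J = -13/2 (J = -7 + 1/(5 - 3) = -7 + 1/2 = -7 + ½ = -13/2 ≈ -6.5000)
B(Y, F) = -2 (B(Y, F) = -4 + 2*(Y/Y) = -4 + 2*1 = -4 + 2 = -2)
j(S, T) = 3*S + 3*T (j(S, T) = 3*(S + T) = 3*S + 3*T)
K(p) = -25 + p² + p³ (K(p) = (p² + p³) - 25 = -25 + p² + p³)
(K(j(3, B(6, J))) + 26510) - 28040 = ((-25 + (3*3 + 3*(-2))² + (3*3 + 3*(-2))³) + 26510) - 28040 = ((-25 + (9 - 6)² + (9 - 6)³) + 26510) - 28040 = ((-25 + 3² + 3³) + 26510) - 28040 = ((-25 + 9 + 27) + 26510) - 28040 = (11 + 26510) - 28040 = 26521 - 28040 = -1519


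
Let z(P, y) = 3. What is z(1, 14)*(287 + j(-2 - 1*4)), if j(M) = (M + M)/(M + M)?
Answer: 864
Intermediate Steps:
j(M) = 1 (j(M) = (2*M)/((2*M)) = (2*M)*(1/(2*M)) = 1)
z(1, 14)*(287 + j(-2 - 1*4)) = 3*(287 + 1) = 3*288 = 864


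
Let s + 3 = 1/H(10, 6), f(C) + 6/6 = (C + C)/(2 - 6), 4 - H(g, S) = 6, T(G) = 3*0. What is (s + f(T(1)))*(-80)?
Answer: 360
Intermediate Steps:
T(G) = 0
H(g, S) = -2 (H(g, S) = 4 - 1*6 = 4 - 6 = -2)
f(C) = -1 - C/2 (f(C) = -1 + (C + C)/(2 - 6) = -1 + (2*C)/(-4) = -1 + (2*C)*(-1/4) = -1 - C/2)
s = -7/2 (s = -3 + 1/(-2) = -3 - 1/2 = -7/2 ≈ -3.5000)
(s + f(T(1)))*(-80) = (-7/2 + (-1 - 1/2*0))*(-80) = (-7/2 + (-1 + 0))*(-80) = (-7/2 - 1)*(-80) = -9/2*(-80) = 360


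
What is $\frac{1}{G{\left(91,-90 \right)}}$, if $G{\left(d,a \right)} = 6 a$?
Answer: $- \frac{1}{540} \approx -0.0018519$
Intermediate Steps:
$\frac{1}{G{\left(91,-90 \right)}} = \frac{1}{6 \left(-90\right)} = \frac{1}{-540} = - \frac{1}{540}$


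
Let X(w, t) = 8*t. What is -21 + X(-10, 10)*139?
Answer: 11099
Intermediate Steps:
-21 + X(-10, 10)*139 = -21 + (8*10)*139 = -21 + 80*139 = -21 + 11120 = 11099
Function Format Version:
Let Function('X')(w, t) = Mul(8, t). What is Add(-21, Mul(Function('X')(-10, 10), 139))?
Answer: 11099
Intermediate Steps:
Add(-21, Mul(Function('X')(-10, 10), 139)) = Add(-21, Mul(Mul(8, 10), 139)) = Add(-21, Mul(80, 139)) = Add(-21, 11120) = 11099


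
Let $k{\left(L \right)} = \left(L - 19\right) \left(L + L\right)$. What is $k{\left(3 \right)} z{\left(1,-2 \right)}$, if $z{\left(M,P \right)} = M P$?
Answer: $192$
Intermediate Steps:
$k{\left(L \right)} = 2 L \left(-19 + L\right)$ ($k{\left(L \right)} = \left(-19 + L\right) 2 L = 2 L \left(-19 + L\right)$)
$k{\left(3 \right)} z{\left(1,-2 \right)} = 2 \cdot 3 \left(-19 + 3\right) 1 \left(-2\right) = 2 \cdot 3 \left(-16\right) \left(-2\right) = \left(-96\right) \left(-2\right) = 192$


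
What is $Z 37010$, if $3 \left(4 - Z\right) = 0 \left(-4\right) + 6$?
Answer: $74020$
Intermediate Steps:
$Z = 2$ ($Z = 4 - \frac{0 \left(-4\right) + 6}{3} = 4 - \frac{0 + 6}{3} = 4 - 2 = 2$)
$Z 37010 = 2 \cdot 37010 = 74020$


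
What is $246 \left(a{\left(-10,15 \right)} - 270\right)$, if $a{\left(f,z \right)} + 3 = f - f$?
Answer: $-67158$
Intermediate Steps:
$a{\left(f,z \right)} = -3$ ($a{\left(f,z \right)} = -3 + \left(f - f\right) = -3 + 0 = -3$)
$246 \left(a{\left(-10,15 \right)} - 270\right) = 246 \left(-3 - 270\right) = 246 \left(-273\right) = -67158$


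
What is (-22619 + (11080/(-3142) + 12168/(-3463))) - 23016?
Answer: -248309722803/5440373 ≈ -45642.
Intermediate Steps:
(-22619 + (11080/(-3142) + 12168/(-3463))) - 23016 = (-22619 + (11080*(-1/3142) + 12168*(-1/3463))) - 23016 = (-22619 + (-5540/1571 - 12168/3463)) - 23016 = (-22619 - 38300948/5440373) - 23016 = -123094097835/5440373 - 23016 = -248309722803/5440373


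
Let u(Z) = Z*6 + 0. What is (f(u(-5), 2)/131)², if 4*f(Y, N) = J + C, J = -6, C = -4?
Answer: 25/68644 ≈ 0.00036420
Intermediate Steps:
u(Z) = 6*Z (u(Z) = 6*Z + 0 = 6*Z)
f(Y, N) = -5/2 (f(Y, N) = (-6 - 4)/4 = (¼)*(-10) = -5/2)
(f(u(-5), 2)/131)² = (-5/2/131)² = (-5/2*1/131)² = (-5/262)² = 25/68644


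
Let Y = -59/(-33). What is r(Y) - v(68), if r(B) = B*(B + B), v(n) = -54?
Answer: 65768/1089 ≈ 60.393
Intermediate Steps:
Y = 59/33 (Y = -59*(-1/33) = 59/33 ≈ 1.7879)
r(B) = 2*B**2 (r(B) = B*(2*B) = 2*B**2)
r(Y) - v(68) = 2*(59/33)**2 - 1*(-54) = 2*(3481/1089) + 54 = 6962/1089 + 54 = 65768/1089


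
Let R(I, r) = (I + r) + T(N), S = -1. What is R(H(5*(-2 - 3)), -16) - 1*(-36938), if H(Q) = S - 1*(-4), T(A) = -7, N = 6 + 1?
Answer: 36918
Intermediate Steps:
N = 7
H(Q) = 3 (H(Q) = -1 - 1*(-4) = -1 + 4 = 3)
R(I, r) = -7 + I + r (R(I, r) = (I + r) - 7 = -7 + I + r)
R(H(5*(-2 - 3)), -16) - 1*(-36938) = (-7 + 3 - 16) - 1*(-36938) = -20 + 36938 = 36918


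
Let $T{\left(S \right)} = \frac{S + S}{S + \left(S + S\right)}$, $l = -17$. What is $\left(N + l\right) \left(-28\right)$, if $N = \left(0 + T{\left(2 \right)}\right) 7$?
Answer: $\frac{1036}{3} \approx 345.33$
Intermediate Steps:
$T{\left(S \right)} = \frac{2}{3}$ ($T{\left(S \right)} = \frac{2 S}{S + 2 S} = \frac{2 S}{3 S} = 2 S \frac{1}{3 S} = \frac{2}{3}$)
$N = \frac{14}{3}$ ($N = \left(0 + \frac{2}{3}\right) 7 = \frac{2}{3} \cdot 7 = \frac{14}{3} \approx 4.6667$)
$\left(N + l\right) \left(-28\right) = \left(\frac{14}{3} - 17\right) \left(-28\right) = \left(- \frac{37}{3}\right) \left(-28\right) = \frac{1036}{3}$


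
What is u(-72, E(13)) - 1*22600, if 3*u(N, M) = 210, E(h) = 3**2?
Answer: -22530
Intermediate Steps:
E(h) = 9
u(N, M) = 70 (u(N, M) = (1/3)*210 = 70)
u(-72, E(13)) - 1*22600 = 70 - 1*22600 = 70 - 22600 = -22530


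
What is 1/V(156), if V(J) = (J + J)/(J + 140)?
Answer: 37/39 ≈ 0.94872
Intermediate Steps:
V(J) = 2*J/(140 + J) (V(J) = (2*J)/(140 + J) = 2*J/(140 + J))
1/V(156) = 1/(2*156/(140 + 156)) = 1/(2*156/296) = 1/(2*156*(1/296)) = 1/(39/37) = 37/39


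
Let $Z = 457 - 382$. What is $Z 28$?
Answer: $2100$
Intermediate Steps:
$Z = 75$ ($Z = 457 - 382 = 75$)
$Z 28 = 75 \cdot 28 = 2100$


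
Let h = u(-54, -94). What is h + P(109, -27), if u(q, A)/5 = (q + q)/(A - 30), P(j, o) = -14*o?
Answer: 11853/31 ≈ 382.35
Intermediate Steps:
u(q, A) = 10*q/(-30 + A) (u(q, A) = 5*((q + q)/(A - 30)) = 5*((2*q)/(-30 + A)) = 5*(2*q/(-30 + A)) = 10*q/(-30 + A))
h = 135/31 (h = 10*(-54)/(-30 - 94) = 10*(-54)/(-124) = 10*(-54)*(-1/124) = 135/31 ≈ 4.3548)
h + P(109, -27) = 135/31 - 14*(-27) = 135/31 + 378 = 11853/31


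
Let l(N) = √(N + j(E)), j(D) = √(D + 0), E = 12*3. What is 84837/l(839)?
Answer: 84837*√5/65 ≈ 2918.5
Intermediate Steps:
E = 36
j(D) = √D
l(N) = √(6 + N) (l(N) = √(N + √36) = √(N + 6) = √(6 + N))
84837/l(839) = 84837/(√(6 + 839)) = 84837/(√845) = 84837/((13*√5)) = 84837*(√5/65) = 84837*√5/65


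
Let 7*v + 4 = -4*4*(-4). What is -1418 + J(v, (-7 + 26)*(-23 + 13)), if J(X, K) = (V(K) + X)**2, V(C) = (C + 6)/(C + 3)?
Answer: -2273265994/1713481 ≈ -1326.7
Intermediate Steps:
V(C) = (6 + C)/(3 + C)
v = 60/7 (v = -4/7 + (-4*4*(-4))/7 = -4/7 + (-16*(-4))/7 = -4/7 + (1/7)*64 = -4/7 + 64/7 = 60/7 ≈ 8.5714)
J(X, K) = (X + (6 + K)/(3 + K))**2 (J(X, K) = ((6 + K)/(3 + K) + X)**2 = (X + (6 + K)/(3 + K))**2)
-1418 + J(v, (-7 + 26)*(-23 + 13)) = -1418 + (6 + (-7 + 26)*(-23 + 13) + 60*(3 + (-7 + 26)*(-23 + 13))/7)**2/(3 + (-7 + 26)*(-23 + 13))**2 = -1418 + (6 + 19*(-10) + 60*(3 + 19*(-10))/7)**2/(3 + 19*(-10))**2 = -1418 + (6 - 190 + 60*(3 - 190)/7)**2/(3 - 190)**2 = -1418 + (6 - 190 + (60/7)*(-187))**2/(-187)**2 = -1418 + (6 - 190 - 11220/7)**2/34969 = -1418 + (-12508/7)**2/34969 = -1418 + (1/34969)*(156450064/49) = -1418 + 156450064/1713481 = -2273265994/1713481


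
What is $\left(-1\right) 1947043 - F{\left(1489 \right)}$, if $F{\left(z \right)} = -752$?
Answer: $-1946291$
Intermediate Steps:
$\left(-1\right) 1947043 - F{\left(1489 \right)} = \left(-1\right) 1947043 - -752 = -1947043 + 752 = -1946291$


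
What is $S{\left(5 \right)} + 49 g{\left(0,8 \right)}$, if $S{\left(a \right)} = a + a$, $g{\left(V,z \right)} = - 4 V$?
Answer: $10$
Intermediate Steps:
$g{\left(V,z \right)} = - 4 V$
$S{\left(a \right)} = 2 a$
$S{\left(5 \right)} + 49 g{\left(0,8 \right)} = 2 \cdot 5 + 49 \left(\left(-4\right) 0\right) = 10 + 49 \cdot 0 = 10 + 0 = 10$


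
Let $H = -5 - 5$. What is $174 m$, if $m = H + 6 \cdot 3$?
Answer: $1392$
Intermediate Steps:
$H = -10$
$m = 8$ ($m = -10 + 6 \cdot 3 = -10 + 18 = 8$)
$174 m = 174 \cdot 8 = 1392$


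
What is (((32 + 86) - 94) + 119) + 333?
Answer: 476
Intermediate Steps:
(((32 + 86) - 94) + 119) + 333 = ((118 - 94) + 119) + 333 = (24 + 119) + 333 = 143 + 333 = 476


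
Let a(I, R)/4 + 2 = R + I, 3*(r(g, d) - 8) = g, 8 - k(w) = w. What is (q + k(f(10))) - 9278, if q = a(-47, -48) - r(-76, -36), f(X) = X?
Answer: -28952/3 ≈ -9650.7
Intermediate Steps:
k(w) = 8 - w
r(g, d) = 8 + g/3
a(I, R) = -8 + 4*I + 4*R (a(I, R) = -8 + 4*(R + I) = -8 + 4*(I + R) = -8 + (4*I + 4*R) = -8 + 4*I + 4*R)
q = -1112/3 (q = (-8 + 4*(-47) + 4*(-48)) - (8 + (1/3)*(-76)) = (-8 - 188 - 192) - (8 - 76/3) = -388 - 1*(-52/3) = -388 + 52/3 = -1112/3 ≈ -370.67)
(q + k(f(10))) - 9278 = (-1112/3 + (8 - 1*10)) - 9278 = (-1112/3 + (8 - 10)) - 9278 = (-1112/3 - 2) - 9278 = -1118/3 - 9278 = -28952/3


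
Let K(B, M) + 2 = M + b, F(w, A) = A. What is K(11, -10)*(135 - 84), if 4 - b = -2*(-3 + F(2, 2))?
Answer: -510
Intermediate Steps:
b = 2 (b = 4 - (-2)*(-3 + 2) = 4 - (-2)*(-1) = 4 - 1*2 = 4 - 2 = 2)
K(B, M) = M (K(B, M) = -2 + (M + 2) = -2 + (2 + M) = M)
K(11, -10)*(135 - 84) = -10*(135 - 84) = -10*51 = -510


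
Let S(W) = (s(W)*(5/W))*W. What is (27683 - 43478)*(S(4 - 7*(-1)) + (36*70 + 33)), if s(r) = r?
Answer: -41193360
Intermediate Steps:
S(W) = 5*W (S(W) = (W*(5/W))*W = 5*W)
(27683 - 43478)*(S(4 - 7*(-1)) + (36*70 + 33)) = (27683 - 43478)*(5*(4 - 7*(-1)) + (36*70 + 33)) = -15795*(5*(4 + 7) + (2520 + 33)) = -15795*(5*11 + 2553) = -15795*(55 + 2553) = -15795*2608 = -41193360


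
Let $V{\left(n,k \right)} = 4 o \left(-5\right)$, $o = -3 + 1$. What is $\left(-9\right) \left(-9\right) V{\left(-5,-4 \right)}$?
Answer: $3240$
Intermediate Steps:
$o = -2$
$V{\left(n,k \right)} = 40$ ($V{\left(n,k \right)} = 4 \left(-2\right) \left(-5\right) = \left(-8\right) \left(-5\right) = 40$)
$\left(-9\right) \left(-9\right) V{\left(-5,-4 \right)} = \left(-9\right) \left(-9\right) 40 = 81 \cdot 40 = 3240$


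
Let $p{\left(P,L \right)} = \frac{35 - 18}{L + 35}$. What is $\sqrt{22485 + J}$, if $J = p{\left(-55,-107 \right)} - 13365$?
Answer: $\frac{\sqrt{1313246}}{12} \approx 95.497$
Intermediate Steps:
$p{\left(P,L \right)} = \frac{17}{35 + L}$
$J = - \frac{962297}{72}$ ($J = \frac{17}{35 - 107} - 13365 = \frac{17}{-72} - 13365 = 17 \left(- \frac{1}{72}\right) - 13365 = - \frac{17}{72} - 13365 = - \frac{962297}{72} \approx -13365.0$)
$\sqrt{22485 + J} = \sqrt{22485 - \frac{962297}{72}} = \sqrt{\frac{656623}{72}} = \frac{\sqrt{1313246}}{12}$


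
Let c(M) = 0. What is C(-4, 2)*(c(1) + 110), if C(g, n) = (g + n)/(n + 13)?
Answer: -44/3 ≈ -14.667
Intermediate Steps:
C(g, n) = (g + n)/(13 + n)
C(-4, 2)*(c(1) + 110) = ((-4 + 2)/(13 + 2))*(0 + 110) = (-2/15)*110 = ((1/15)*(-2))*110 = -2/15*110 = -44/3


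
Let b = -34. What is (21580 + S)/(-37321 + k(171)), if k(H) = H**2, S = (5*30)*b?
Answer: -206/101 ≈ -2.0396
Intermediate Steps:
S = -5100 (S = (5*30)*(-34) = 150*(-34) = -5100)
(21580 + S)/(-37321 + k(171)) = (21580 - 5100)/(-37321 + 171**2) = 16480/(-37321 + 29241) = 16480/(-8080) = 16480*(-1/8080) = -206/101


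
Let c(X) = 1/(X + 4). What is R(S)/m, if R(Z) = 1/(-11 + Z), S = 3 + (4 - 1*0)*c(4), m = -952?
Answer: 1/7140 ≈ 0.00014006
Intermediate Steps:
c(X) = 1/(4 + X)
S = 7/2 (S = 3 + (4 - 1*0)/(4 + 4) = 3 + (4 + 0)/8 = 3 + 4*(⅛) = 3 + ½ = 7/2 ≈ 3.5000)
R(S)/m = 1/((-11 + 7/2)*(-952)) = -1/952/(-15/2) = -2/15*(-1/952) = 1/7140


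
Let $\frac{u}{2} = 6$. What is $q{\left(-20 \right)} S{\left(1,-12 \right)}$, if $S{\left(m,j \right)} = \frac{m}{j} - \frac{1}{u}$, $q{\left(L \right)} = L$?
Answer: $\frac{10}{3} \approx 3.3333$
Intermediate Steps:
$u = 12$ ($u = 2 \cdot 6 = 12$)
$S{\left(m,j \right)} = - \frac{1}{12} + \frac{m}{j}$ ($S{\left(m,j \right)} = \frac{m}{j} - \frac{1}{12} = - \frac{1}{12} + \frac{m}{j}$)
$q{\left(-20 \right)} S{\left(1,-12 \right)} = - 20 \frac{1 - -1}{-12} = - 20 \left(- \frac{1 + 1}{12}\right) = - 20 \left(\left(- \frac{1}{12}\right) 2\right) = \left(-20\right) \left(- \frac{1}{6}\right) = \frac{10}{3}$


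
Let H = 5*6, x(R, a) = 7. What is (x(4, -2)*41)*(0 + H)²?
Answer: 258300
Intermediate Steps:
H = 30
(x(4, -2)*41)*(0 + H)² = (7*41)*(0 + 30)² = 287*30² = 287*900 = 258300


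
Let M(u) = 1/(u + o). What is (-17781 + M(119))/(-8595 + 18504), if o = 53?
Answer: -3058331/1704348 ≈ -1.7944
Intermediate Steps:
M(u) = 1/(53 + u) (M(u) = 1/(u + 53) = 1/(53 + u))
(-17781 + M(119))/(-8595 + 18504) = (-17781 + 1/(53 + 119))/(-8595 + 18504) = (-17781 + 1/172)/9909 = (-17781 + 1/172)*(1/9909) = -3058331/172*1/9909 = -3058331/1704348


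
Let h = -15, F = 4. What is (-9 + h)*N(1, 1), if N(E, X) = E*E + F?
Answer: -120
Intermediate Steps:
N(E, X) = 4 + E² (N(E, X) = E*E + 4 = E² + 4 = 4 + E²)
(-9 + h)*N(1, 1) = (-9 - 15)*(4 + 1²) = -24*(4 + 1) = -24*5 = -120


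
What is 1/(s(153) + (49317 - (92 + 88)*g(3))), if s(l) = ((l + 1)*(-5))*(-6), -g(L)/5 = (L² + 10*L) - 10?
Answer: 1/80037 ≈ 1.2494e-5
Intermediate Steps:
g(L) = 50 - 50*L - 5*L² (g(L) = -5*((L² + 10*L) - 10) = -5*(-10 + L² + 10*L) = 50 - 50*L - 5*L²)
s(l) = 30 + 30*l (s(l) = ((1 + l)*(-5))*(-6) = (-5 - 5*l)*(-6) = 30 + 30*l)
1/(s(153) + (49317 - (92 + 88)*g(3))) = 1/((30 + 30*153) + (49317 - (92 + 88)*(50 - 50*3 - 5*3²))) = 1/((30 + 4590) + (49317 - 180*(50 - 150 - 5*9))) = 1/(4620 + (49317 - 180*(50 - 150 - 45))) = 1/(4620 + (49317 - 180*(-145))) = 1/(4620 + (49317 - 1*(-26100))) = 1/(4620 + (49317 + 26100)) = 1/(4620 + 75417) = 1/80037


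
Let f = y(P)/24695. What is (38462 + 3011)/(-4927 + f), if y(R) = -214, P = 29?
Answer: -1024175735/121672479 ≈ -8.4175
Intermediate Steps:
f = -214/24695 ≈ -0.0086657
(38462 + 3011)/(-4927 + f) = (38462 + 3011)/(-4927 - 214/24695) = 41473/(-121672479/24695) = 41473*(-24695/121672479) = -1024175735/121672479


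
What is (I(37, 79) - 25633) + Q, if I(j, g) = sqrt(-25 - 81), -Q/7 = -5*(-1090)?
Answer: -63783 + I*sqrt(106) ≈ -63783.0 + 10.296*I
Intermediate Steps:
Q = -38150 (Q = -(-35)*(-1090) = -7*5450 = -38150)
I(j, g) = I*sqrt(106) (I(j, g) = sqrt(-106) = I*sqrt(106))
(I(37, 79) - 25633) + Q = (I*sqrt(106) - 25633) - 38150 = (-25633 + I*sqrt(106)) - 38150 = -63783 + I*sqrt(106)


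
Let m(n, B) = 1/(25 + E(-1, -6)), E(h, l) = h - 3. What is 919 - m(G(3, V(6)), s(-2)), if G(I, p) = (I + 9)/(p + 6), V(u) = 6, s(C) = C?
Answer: 19298/21 ≈ 918.95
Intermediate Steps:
G(I, p) = (9 + I)/(6 + p)
E(h, l) = -3 + h
m(n, B) = 1/21 (m(n, B) = 1/(25 + (-3 - 1)) = 1/(25 - 4) = 1/21)
919 - m(G(3, V(6)), s(-2)) = 919 - 1*1/21 = 919 - 1/21 = 19298/21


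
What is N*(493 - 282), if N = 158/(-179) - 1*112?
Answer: -4263466/179 ≈ -23818.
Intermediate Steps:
N = -20206/179 (N = 158*(-1/179) - 112 = -158/179 - 112 = -20206/179 ≈ -112.88)
N*(493 - 282) = -20206*(493 - 282)/179 = -20206/179*211 = -4263466/179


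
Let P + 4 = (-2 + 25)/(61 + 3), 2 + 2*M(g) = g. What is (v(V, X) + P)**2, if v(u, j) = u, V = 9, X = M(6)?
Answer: 117649/4096 ≈ 28.723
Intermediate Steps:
M(g) = -1 + g/2
X = 2 (X = -1 + (1/2)*6 = -1 + 3 = 2)
P = -233/64 (P = -4 + (-2 + 25)/(61 + 3) = -4 + 23/64 = -233/64 ≈ -3.6406)
(v(V, X) + P)**2 = (9 - 233/64)**2 = (343/64)**2 = 117649/4096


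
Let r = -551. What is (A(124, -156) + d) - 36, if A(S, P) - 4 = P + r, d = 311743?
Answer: 311004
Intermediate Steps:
A(S, P) = -547 + P (A(S, P) = 4 + (P - 551) = 4 + (-551 + P) = -547 + P)
(A(124, -156) + d) - 36 = ((-547 - 156) + 311743) - 36 = (-703 + 311743) - 36 = 311040 - 36 = 311004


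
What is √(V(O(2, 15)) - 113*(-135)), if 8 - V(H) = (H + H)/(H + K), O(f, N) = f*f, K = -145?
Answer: √303444831/141 ≈ 123.54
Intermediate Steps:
O(f, N) = f²
V(H) = 8 - 2*H/(-145 + H) (V(H) = 8 - (H + H)/(H - 145) = 8 - 2*H/(-145 + H))
√(V(O(2, 15)) - 113*(-135)) = √(2*(-580 + 3*2²)/(-145 + 2²) - 113*(-135)) = √(2*(-580 + 3*4)/(-145 + 4) + 15255) = √(2*(-580 + 12)/(-141) + 15255) = √(2*(-1/141)*(-568) + 15255) = √(1136/141 + 15255) = √(2152091/141) = √303444831/141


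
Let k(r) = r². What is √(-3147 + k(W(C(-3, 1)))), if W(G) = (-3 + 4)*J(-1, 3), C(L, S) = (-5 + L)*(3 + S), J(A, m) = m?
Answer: I*√3138 ≈ 56.018*I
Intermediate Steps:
W(G) = 3 (W(G) = (-3 + 4)*3 = 1*3 = 3)
√(-3147 + k(W(C(-3, 1)))) = √(-3147 + 3²) = √(-3147 + 9) = √(-3138) = I*√3138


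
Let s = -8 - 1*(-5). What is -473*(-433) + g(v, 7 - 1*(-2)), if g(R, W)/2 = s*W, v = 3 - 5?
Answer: 204755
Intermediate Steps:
s = -3 (s = -8 + 5 = -3)
v = -2
g(R, W) = -6*W (g(R, W) = 2*(-3*W) = -6*W)
-473*(-433) + g(v, 7 - 1*(-2)) = -473*(-433) - 6*(7 - 1*(-2)) = 204809 - 6*(7 + 2) = 204809 - 6*9 = 204809 - 54 = 204755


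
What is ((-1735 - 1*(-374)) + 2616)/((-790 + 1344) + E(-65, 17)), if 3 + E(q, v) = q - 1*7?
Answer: 1255/479 ≈ 2.6200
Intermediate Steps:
E(q, v) = -10 + q (E(q, v) = -3 + (q - 1*7) = -3 + (q - 7) = -3 + (-7 + q) = -10 + q)
((-1735 - 1*(-374)) + 2616)/((-790 + 1344) + E(-65, 17)) = ((-1735 - 1*(-374)) + 2616)/((-790 + 1344) + (-10 - 65)) = ((-1735 + 374) + 2616)/(554 - 75) = (-1361 + 2616)/479 = 1255*(1/479) = 1255/479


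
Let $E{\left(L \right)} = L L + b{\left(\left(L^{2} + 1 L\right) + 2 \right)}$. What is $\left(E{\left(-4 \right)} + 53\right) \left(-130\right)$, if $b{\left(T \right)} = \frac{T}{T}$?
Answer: $-9100$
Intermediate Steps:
$b{\left(T \right)} = 1$
$E{\left(L \right)} = 1 + L^{2}$ ($E{\left(L \right)} = L L + 1 = L^{2} + 1 = 1 + L^{2}$)
$\left(E{\left(-4 \right)} + 53\right) \left(-130\right) = \left(\left(1 + \left(-4\right)^{2}\right) + 53\right) \left(-130\right) = \left(\left(1 + 16\right) + 53\right) \left(-130\right) = \left(17 + 53\right) \left(-130\right) = 70 \left(-130\right) = -9100$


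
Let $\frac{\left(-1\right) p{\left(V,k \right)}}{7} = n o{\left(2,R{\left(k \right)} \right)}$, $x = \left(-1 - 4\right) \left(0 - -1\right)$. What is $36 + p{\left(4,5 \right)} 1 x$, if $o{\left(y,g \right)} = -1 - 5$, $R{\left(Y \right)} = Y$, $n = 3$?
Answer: $-594$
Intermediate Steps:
$o{\left(y,g \right)} = -6$
$x = -5$ ($x = - 5 \left(0 + 1\right) = \left(-5\right) 1 = -5$)
$p{\left(V,k \right)} = 126$ ($p{\left(V,k \right)} = - 7 \cdot 3 \left(-6\right) = \left(-7\right) \left(-18\right) = 126$)
$36 + p{\left(4,5 \right)} 1 x = 36 + 126 \cdot 1 \left(-5\right) = 36 + 126 \left(-5\right) = 36 - 630 = -594$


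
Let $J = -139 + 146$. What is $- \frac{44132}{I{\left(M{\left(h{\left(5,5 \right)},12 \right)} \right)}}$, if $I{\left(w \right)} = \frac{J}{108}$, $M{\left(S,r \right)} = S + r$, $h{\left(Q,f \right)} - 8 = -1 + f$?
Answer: $- \frac{4766256}{7} \approx -6.8089 \cdot 10^{5}$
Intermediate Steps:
$J = 7$
$h{\left(Q,f \right)} = 7 + f$ ($h{\left(Q,f \right)} = 8 + \left(-1 + f\right) = 7 + f$)
$I{\left(w \right)} = \frac{7}{108}$
$- \frac{44132}{I{\left(M{\left(h{\left(5,5 \right)},12 \right)} \right)}} = - \frac{44132}{\frac{7}{108}} = \left(-44132\right) \frac{108}{7} = - \frac{4766256}{7}$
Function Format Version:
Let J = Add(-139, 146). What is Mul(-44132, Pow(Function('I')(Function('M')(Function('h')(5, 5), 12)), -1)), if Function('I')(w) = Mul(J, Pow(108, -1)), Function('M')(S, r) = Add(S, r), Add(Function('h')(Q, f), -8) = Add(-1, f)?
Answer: Rational(-4766256, 7) ≈ -6.8089e+5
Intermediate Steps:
J = 7
Function('h')(Q, f) = Add(7, f) (Function('h')(Q, f) = Add(8, Add(-1, f)) = Add(7, f))
Function('I')(w) = Rational(7, 108) (Function('I')(w) = Mul(7, Pow(108, -1)) = Mul(7, Rational(1, 108)) = Rational(7, 108))
Mul(-44132, Pow(Function('I')(Function('M')(Function('h')(5, 5), 12)), -1)) = Mul(-44132, Pow(Rational(7, 108), -1)) = Mul(-44132, Rational(108, 7)) = Rational(-4766256, 7)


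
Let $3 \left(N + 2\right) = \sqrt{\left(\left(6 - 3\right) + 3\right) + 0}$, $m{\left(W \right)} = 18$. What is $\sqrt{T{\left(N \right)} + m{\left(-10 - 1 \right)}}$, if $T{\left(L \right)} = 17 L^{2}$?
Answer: $\frac{2 \sqrt{219 - 51 \sqrt{6}}}{3} \approx 6.4662$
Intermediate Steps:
$N = -2 + \frac{\sqrt{6}}{3}$ ($N = -2 + \frac{\sqrt{\left(\left(6 - 3\right) + 3\right) + 0}}{3} = -2 + \frac{\sqrt{\left(3 + 3\right) + 0}}{3} = -2 + \frac{\sqrt{6 + 0}}{3} = -2 + \frac{\sqrt{6}}{3} \approx -1.1835$)
$\sqrt{T{\left(N \right)} + m{\left(-10 - 1 \right)}} = \sqrt{17 \left(-2 + \frac{\sqrt{6}}{3}\right)^{2} + 18} = \sqrt{18 + 17 \left(-2 + \frac{\sqrt{6}}{3}\right)^{2}}$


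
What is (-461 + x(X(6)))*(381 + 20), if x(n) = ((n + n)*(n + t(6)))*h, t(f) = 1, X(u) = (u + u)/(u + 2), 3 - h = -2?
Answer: -339647/2 ≈ -1.6982e+5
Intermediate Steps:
h = 5 (h = 3 - 1*(-2) = 3 + 2 = 5)
X(u) = 2*u/(2 + u) (X(u) = (2*u)/(2 + u) = 2*u/(2 + u))
x(n) = 10*n*(1 + n) (x(n) = ((n + n)*(n + 1))*5 = ((2*n)*(1 + n))*5 = (2*n*(1 + n))*5 = 10*n*(1 + n))
(-461 + x(X(6)))*(381 + 20) = (-461 + 10*(2*6/(2 + 6))*(1 + 2*6/(2 + 6)))*(381 + 20) = (-461 + 10*(2*6/8)*(1 + 2*6/8))*401 = (-461 + 10*(2*6*(⅛))*(1 + 2*6*(⅛)))*401 = (-461 + 10*(3/2)*(1 + 3/2))*401 = (-461 + 10*(3/2)*(5/2))*401 = (-461 + 75/2)*401 = -847/2*401 = -339647/2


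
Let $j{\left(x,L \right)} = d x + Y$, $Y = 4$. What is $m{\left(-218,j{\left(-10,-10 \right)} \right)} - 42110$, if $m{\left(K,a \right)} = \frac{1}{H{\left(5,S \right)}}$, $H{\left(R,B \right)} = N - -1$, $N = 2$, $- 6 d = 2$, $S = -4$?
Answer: $- \frac{126329}{3} \approx -42110.0$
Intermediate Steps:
$d = - \frac{1}{3}$ ($d = \left(- \frac{1}{6}\right) 2 = - \frac{1}{3} \approx -0.33333$)
$H{\left(R,B \right)} = 3$ ($H{\left(R,B \right)} = 2 - -1 = 2 + 1 = 3$)
$j{\left(x,L \right)} = 4 - \frac{x}{3}$ ($j{\left(x,L \right)} = - \frac{x}{3} + 4 = 4 - \frac{x}{3}$)
$m{\left(K,a \right)} = \frac{1}{3}$
$m{\left(-218,j{\left(-10,-10 \right)} \right)} - 42110 = \frac{1}{3} - 42110 = - \frac{126329}{3}$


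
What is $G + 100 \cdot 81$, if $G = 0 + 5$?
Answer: $8105$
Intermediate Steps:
$G = 5$
$G + 100 \cdot 81 = 5 + 100 \cdot 81 = 5 + 8100 = 8105$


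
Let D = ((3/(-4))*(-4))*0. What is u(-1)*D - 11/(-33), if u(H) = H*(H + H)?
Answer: ⅓ ≈ 0.33333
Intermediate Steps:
D = 0 (D = ((3*(-¼))*(-4))*0 = -¾*(-4)*0 = 3*0 = 0)
u(H) = 2*H² (u(H) = H*(2*H) = 2*H²)
u(-1)*D - 11/(-33) = (2*(-1)²)*0 - 11/(-33) = (2*1)*0 - 11*(-1/33) = 2*0 + ⅓ = 0 + ⅓ = ⅓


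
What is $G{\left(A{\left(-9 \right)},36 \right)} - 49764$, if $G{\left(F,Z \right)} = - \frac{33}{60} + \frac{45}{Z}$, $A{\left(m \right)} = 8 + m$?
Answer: $- \frac{497633}{10} \approx -49763.0$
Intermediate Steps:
$G{\left(F,Z \right)} = - \frac{11}{20} + \frac{45}{Z}$ ($G{\left(F,Z \right)} = \left(-33\right) \frac{1}{60} + \frac{45}{Z} = - \frac{11}{20} + \frac{45}{Z}$)
$G{\left(A{\left(-9 \right)},36 \right)} - 49764 = \left(- \frac{11}{20} + \frac{45}{36}\right) - 49764 = \left(- \frac{11}{20} + 45 \cdot \frac{1}{36}\right) - 49764 = \left(- \frac{11}{20} + \frac{5}{4}\right) - 49764 = \frac{7}{10} - 49764 = - \frac{497633}{10}$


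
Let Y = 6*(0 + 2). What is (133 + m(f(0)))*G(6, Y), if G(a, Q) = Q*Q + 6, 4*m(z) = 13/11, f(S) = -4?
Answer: 439875/22 ≈ 19994.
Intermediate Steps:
m(z) = 13/44 (m(z) = (13/11)/4 = (13*(1/11))/4 = (¼)*(13/11) = 13/44)
Y = 12 (Y = 6*2 = 12)
G(a, Q) = 6 + Q² (G(a, Q) = Q² + 6 = 6 + Q²)
(133 + m(f(0)))*G(6, Y) = (133 + 13/44)*(6 + 12²) = 5865*(6 + 144)/44 = (5865/44)*150 = 439875/22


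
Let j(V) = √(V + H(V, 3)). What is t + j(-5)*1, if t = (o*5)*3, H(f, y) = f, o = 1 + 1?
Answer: 30 + I*√10 ≈ 30.0 + 3.1623*I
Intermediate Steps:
o = 2
t = 30 (t = (2*5)*3 = 10*3 = 30)
j(V) = √2*√V (j(V) = √(V + V) = √(2*V) = √2*√V)
t + j(-5)*1 = 30 + (√2*√(-5))*1 = 30 + (√2*(I*√5))*1 = 30 + (I*√10)*1 = 30 + I*√10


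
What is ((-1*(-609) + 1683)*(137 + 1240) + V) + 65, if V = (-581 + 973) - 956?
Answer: 3155585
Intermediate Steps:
V = -564 (V = 392 - 956 = -564)
((-1*(-609) + 1683)*(137 + 1240) + V) + 65 = ((-1*(-609) + 1683)*(137 + 1240) - 564) + 65 = ((609 + 1683)*1377 - 564) + 65 = (2292*1377 - 564) + 65 = (3156084 - 564) + 65 = 3155520 + 65 = 3155585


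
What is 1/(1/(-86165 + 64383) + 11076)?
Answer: 21782/241257431 ≈ 9.0285e-5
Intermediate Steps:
1/(1/(-86165 + 64383) + 11076) = 1/(1/(-21782) + 11076) = 1/(-1/21782 + 11076) = 1/(241257431/21782) = 21782/241257431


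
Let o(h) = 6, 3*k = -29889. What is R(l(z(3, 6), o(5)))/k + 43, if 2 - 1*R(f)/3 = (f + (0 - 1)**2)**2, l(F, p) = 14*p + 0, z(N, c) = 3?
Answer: 150026/3321 ≈ 45.175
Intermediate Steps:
k = -9963 (k = (1/3)*(-29889) = -9963)
l(F, p) = 14*p
R(f) = 6 - 3*(1 + f)**2 (R(f) = 6 - 3*(f + (0 - 1)**2)**2 = 6 - 3*(f + (-1)**2)**2 = 6 - 3*(f + 1)**2 = 6 - 3*(1 + f)**2)
R(l(z(3, 6), o(5)))/k + 43 = (6 - 3*(1 + 14*6)**2)/(-9963) + 43 = (6 - 3*(1 + 84)**2)*(-1/9963) + 43 = (6 - 3*85**2)*(-1/9963) + 43 = (6 - 3*7225)*(-1/9963) + 43 = (6 - 21675)*(-1/9963) + 43 = -21669*(-1/9963) + 43 = 7223/3321 + 43 = 150026/3321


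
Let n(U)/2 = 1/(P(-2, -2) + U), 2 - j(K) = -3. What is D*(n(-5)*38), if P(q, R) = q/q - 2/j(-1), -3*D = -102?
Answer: -6460/11 ≈ -587.27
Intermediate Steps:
D = 34 (D = -1/3*(-102) = 34)
j(K) = 5 (j(K) = 2 - 1*(-3) = 2 + 3 = 5)
P(q, R) = 3/5 (P(q, R) = q/q - 2/5 = 1 - 2*1/5 = 1 - 2/5 = 3/5)
n(U) = 2/(3/5 + U)
D*(n(-5)*38) = 34*((10/(3 + 5*(-5)))*38) = 34*((10/(3 - 25))*38) = 34*((10/(-22))*38) = 34*((10*(-1/22))*38) = 34*(-5/11*38) = 34*(-190/11) = -6460/11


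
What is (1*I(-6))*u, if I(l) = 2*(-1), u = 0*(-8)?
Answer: 0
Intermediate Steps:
u = 0
I(l) = -2
(1*I(-6))*u = (1*(-2))*0 = -2*0 = 0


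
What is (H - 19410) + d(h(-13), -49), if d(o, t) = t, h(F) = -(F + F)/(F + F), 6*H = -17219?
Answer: -133973/6 ≈ -22329.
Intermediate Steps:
H = -17219/6 (H = (1/6)*(-17219) = -17219/6 ≈ -2869.8)
h(F) = -1 (h(F) = -2*F/(2*F) = -2*F*1/(2*F) = -1*1 = -1)
(H - 19410) + d(h(-13), -49) = (-17219/6 - 19410) - 49 = -133679/6 - 49 = -133973/6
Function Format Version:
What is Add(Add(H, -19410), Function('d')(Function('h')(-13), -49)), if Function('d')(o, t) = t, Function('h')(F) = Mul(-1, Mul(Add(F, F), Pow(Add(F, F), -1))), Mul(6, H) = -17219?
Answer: Rational(-133973, 6) ≈ -22329.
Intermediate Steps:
H = Rational(-17219, 6) (H = Mul(Rational(1, 6), -17219) = Rational(-17219, 6) ≈ -2869.8)
Function('h')(F) = -1 (Function('h')(F) = Mul(-1, Mul(Mul(2, F), Pow(Mul(2, F), -1))) = Mul(-1, Mul(Mul(2, F), Mul(Rational(1, 2), Pow(F, -1)))) = Mul(-1, 1) = -1)
Add(Add(H, -19410), Function('d')(Function('h')(-13), -49)) = Add(Add(Rational(-17219, 6), -19410), -49) = Add(Rational(-133679, 6), -49) = Rational(-133973, 6)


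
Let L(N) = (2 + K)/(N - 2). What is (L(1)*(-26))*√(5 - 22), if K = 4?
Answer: 156*I*√17 ≈ 643.2*I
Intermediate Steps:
L(N) = 6/(-2 + N) (L(N) = (2 + 4)/(N - 2) = 6/(-2 + N))
(L(1)*(-26))*√(5 - 22) = ((6/(-2 + 1))*(-26))*√(5 - 22) = ((6/(-1))*(-26))*√(-17) = ((6*(-1))*(-26))*(I*√17) = (-6*(-26))*(I*√17) = 156*(I*√17) = 156*I*√17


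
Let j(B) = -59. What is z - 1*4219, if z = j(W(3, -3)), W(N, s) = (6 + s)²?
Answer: -4278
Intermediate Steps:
z = -59
z - 1*4219 = -59 - 1*4219 = -59 - 4219 = -4278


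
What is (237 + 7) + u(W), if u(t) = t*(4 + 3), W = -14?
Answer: 146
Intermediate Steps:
u(t) = 7*t (u(t) = t*7 = 7*t)
(237 + 7) + u(W) = (237 + 7) + 7*(-14) = 244 - 98 = 146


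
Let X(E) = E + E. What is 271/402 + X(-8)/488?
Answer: 15727/24522 ≈ 0.64134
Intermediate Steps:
X(E) = 2*E
271/402 + X(-8)/488 = 271/402 + (2*(-8))/488 = 271*(1/402) - 16*1/488 = 271/402 - 2/61 = 15727/24522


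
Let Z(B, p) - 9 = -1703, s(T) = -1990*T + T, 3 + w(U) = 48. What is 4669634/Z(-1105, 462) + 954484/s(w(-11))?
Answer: -209786243533/75810735 ≈ -2767.2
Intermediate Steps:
w(U) = 45 (w(U) = -3 + 48 = 45)
s(T) = -1989*T
Z(B, p) = -1694 (Z(B, p) = 9 - 1703 = -1694)
4669634/Z(-1105, 462) + 954484/s(w(-11)) = 4669634/(-1694) + 954484/((-1989*45)) = 4669634*(-1/1694) + 954484/(-89505) = -2334817/847 + 954484*(-1/89505) = -2334817/847 - 954484/89505 = -209786243533/75810735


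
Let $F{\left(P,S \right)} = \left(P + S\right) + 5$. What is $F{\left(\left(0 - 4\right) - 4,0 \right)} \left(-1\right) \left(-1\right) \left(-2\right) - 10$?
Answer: $-4$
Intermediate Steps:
$F{\left(P,S \right)} = 5 + P + S$
$F{\left(\left(0 - 4\right) - 4,0 \right)} \left(-1\right) \left(-1\right) \left(-2\right) - 10 = \left(5 + \left(\left(0 - 4\right) - 4\right) + 0\right) \left(-1\right) \left(-1\right) \left(-2\right) - 10 = \left(5 + \left(\left(0 - 4\right) - 4\right) + 0\right) 1 \left(-2\right) - 10 = \left(5 - 8 + 0\right) \left(-2\right) - 10 = \left(-3\right) \left(-2\right) - 10 = 6 - 10 = -4$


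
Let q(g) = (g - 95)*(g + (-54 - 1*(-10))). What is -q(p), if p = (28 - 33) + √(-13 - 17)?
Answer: -4870 + 149*I*√30 ≈ -4870.0 + 816.11*I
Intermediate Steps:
p = -5 + I*√30 (p = -5 + √(-30) = -5 + I*√30 ≈ -5.0 + 5.4772*I)
q(g) = (-95 + g)*(-44 + g) (q(g) = (-95 + g)*(g + (-54 + 10)) = (-95 + g)*(g - 44) = (-95 + g)*(-44 + g))
-q(p) = -(4180 + (-5 + I*√30)² - 139*(-5 + I*√30)) = -(4180 + (-5 + I*√30)² + (695 - 139*I*√30)) = -(4875 + (-5 + I*√30)² - 139*I*√30) = -4875 - (-5 + I*√30)² + 139*I*√30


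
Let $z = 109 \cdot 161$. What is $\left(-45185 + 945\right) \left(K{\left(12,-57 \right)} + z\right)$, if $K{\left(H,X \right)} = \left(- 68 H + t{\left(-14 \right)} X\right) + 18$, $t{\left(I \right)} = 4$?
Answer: $-730977520$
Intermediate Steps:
$z = 17549$
$K{\left(H,X \right)} = 18 - 68 H + 4 X$ ($K{\left(H,X \right)} = \left(- 68 H + 4 X\right) + 18 = 18 - 68 H + 4 X$)
$\left(-45185 + 945\right) \left(K{\left(12,-57 \right)} + z\right) = \left(-45185 + 945\right) \left(\left(18 - 816 + 4 \left(-57\right)\right) + 17549\right) = - 44240 \left(\left(18 - 816 - 228\right) + 17549\right) = - 44240 \left(-1026 + 17549\right) = \left(-44240\right) 16523 = -730977520$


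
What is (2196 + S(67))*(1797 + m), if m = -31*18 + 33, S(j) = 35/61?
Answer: 170436552/61 ≈ 2.7940e+6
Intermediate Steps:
S(j) = 35/61 (S(j) = 35*(1/61) = 35/61)
m = -525 (m = -558 + 33 = -525)
(2196 + S(67))*(1797 + m) = (2196 + 35/61)*(1797 - 525) = (133991/61)*1272 = 170436552/61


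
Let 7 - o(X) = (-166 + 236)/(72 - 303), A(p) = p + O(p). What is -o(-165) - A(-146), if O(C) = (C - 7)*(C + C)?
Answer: -1469731/33 ≈ -44537.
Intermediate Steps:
O(C) = 2*C*(-7 + C) (O(C) = (-7 + C)*(2*C) = 2*C*(-7 + C))
A(p) = p + 2*p*(-7 + p)
o(X) = 241/33 (o(X) = 7 - (-166 + 236)/(72 - 303) = 7 - 70/(-231) = 7 - 70*(-1)/231 = 7 - 1*(-10/33) = 7 + 10/33 = 241/33)
-o(-165) - A(-146) = -1*241/33 - (-146)*(-13 + 2*(-146)) = -241/33 - (-146)*(-13 - 292) = -241/33 - (-146)*(-305) = -241/33 - 1*44530 = -241/33 - 44530 = -1469731/33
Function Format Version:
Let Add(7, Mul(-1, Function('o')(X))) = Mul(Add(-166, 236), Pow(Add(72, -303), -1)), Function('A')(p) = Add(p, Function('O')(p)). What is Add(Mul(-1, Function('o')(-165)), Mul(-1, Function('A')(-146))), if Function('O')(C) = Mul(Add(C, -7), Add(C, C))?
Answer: Rational(-1469731, 33) ≈ -44537.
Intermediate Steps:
Function('O')(C) = Mul(2, C, Add(-7, C)) (Function('O')(C) = Mul(Add(-7, C), Mul(2, C)) = Mul(2, C, Add(-7, C)))
Function('A')(p) = Add(p, Mul(2, p, Add(-7, p)))
Function('o')(X) = Rational(241, 33) (Function('o')(X) = Add(7, Mul(-1, Mul(Add(-166, 236), Pow(Add(72, -303), -1)))) = Add(7, Mul(-1, Mul(70, Pow(-231, -1)))) = Add(7, Mul(-1, Mul(70, Rational(-1, 231)))) = Add(7, Mul(-1, Rational(-10, 33))) = Add(7, Rational(10, 33)) = Rational(241, 33))
Add(Mul(-1, Function('o')(-165)), Mul(-1, Function('A')(-146))) = Add(Mul(-1, Rational(241, 33)), Mul(-1, Mul(-146, Add(-13, Mul(2, -146))))) = Add(Rational(-241, 33), Mul(-1, Mul(-146, Add(-13, -292)))) = Add(Rational(-241, 33), Mul(-1, Mul(-146, -305))) = Add(Rational(-241, 33), Mul(-1, 44530)) = Add(Rational(-241, 33), -44530) = Rational(-1469731, 33)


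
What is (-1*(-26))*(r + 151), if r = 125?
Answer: 7176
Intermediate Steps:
(-1*(-26))*(r + 151) = (-1*(-26))*(125 + 151) = 26*276 = 7176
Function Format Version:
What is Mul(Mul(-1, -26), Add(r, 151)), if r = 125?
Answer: 7176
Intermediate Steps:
Mul(Mul(-1, -26), Add(r, 151)) = Mul(Mul(-1, -26), Add(125, 151)) = Mul(26, 276) = 7176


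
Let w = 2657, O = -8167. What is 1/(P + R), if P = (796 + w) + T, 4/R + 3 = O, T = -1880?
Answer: 4085/6425703 ≈ 0.00063573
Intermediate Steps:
R = -2/4085 (R = 4/(-3 - 8167) = 4/(-8170) = 4*(-1/8170) = -2/4085 ≈ -0.00048960)
P = 1573 (P = (796 + 2657) - 1880 = 3453 - 1880 = 1573)
1/(P + R) = 1/(1573 - 2/4085) = 1/(6425703/4085) = 4085/6425703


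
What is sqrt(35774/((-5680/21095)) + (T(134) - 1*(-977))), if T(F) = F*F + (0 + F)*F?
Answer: I*sqrt(7740746742)/284 ≈ 309.79*I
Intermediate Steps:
T(F) = 2*F**2 (T(F) = F**2 + F*F = F**2 + F**2 = 2*F**2)
sqrt(35774/((-5680/21095)) + (T(134) - 1*(-977))) = sqrt(35774/((-5680/21095)) + (2*134**2 - 1*(-977))) = sqrt(35774/((-5680*1/21095)) + (2*17956 + 977)) = sqrt(35774/(-1136/4219) + (35912 + 977)) = sqrt(35774*(-4219/1136) + 36889) = sqrt(-75465253/568 + 36889) = sqrt(-54512301/568) = I*sqrt(7740746742)/284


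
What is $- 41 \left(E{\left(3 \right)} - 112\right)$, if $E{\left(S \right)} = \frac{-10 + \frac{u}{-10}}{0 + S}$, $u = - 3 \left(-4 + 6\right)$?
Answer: $\frac{70807}{15} \approx 4720.5$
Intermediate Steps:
$u = -6$ ($u = \left(-3\right) 2 = -6$)
$E{\left(S \right)} = - \frac{47}{5 S}$ ($E{\left(S \right)} = \frac{-10 - \frac{6}{-10}}{0 + S} = \frac{-10 - - \frac{3}{5}}{S} = \frac{-10 + \frac{3}{5}}{S} = - \frac{47}{5 S}$)
$- 41 \left(E{\left(3 \right)} - 112\right) = - 41 \left(- \frac{47}{5 \cdot 3} - 112\right) = - 41 \left(\left(- \frac{47}{5}\right) \frac{1}{3} - 112\right) = - 41 \left(- \frac{47}{15} - 112\right) = \left(-41\right) \left(- \frac{1727}{15}\right) = \frac{70807}{15}$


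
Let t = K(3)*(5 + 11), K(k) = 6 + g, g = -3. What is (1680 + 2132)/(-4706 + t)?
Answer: -1906/2329 ≈ -0.81838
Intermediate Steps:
K(k) = 3 (K(k) = 6 - 3 = 3)
t = 48 (t = 3*(5 + 11) = 3*16 = 48)
(1680 + 2132)/(-4706 + t) = (1680 + 2132)/(-4706 + 48) = 3812/(-4658) = 3812*(-1/4658) = -1906/2329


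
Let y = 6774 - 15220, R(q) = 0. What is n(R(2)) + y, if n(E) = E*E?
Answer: -8446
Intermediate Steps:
n(E) = E²
y = -8446
n(R(2)) + y = 0² - 8446 = 0 - 8446 = -8446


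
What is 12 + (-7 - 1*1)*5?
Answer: -28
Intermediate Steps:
12 + (-7 - 1*1)*5 = 12 + (-7 - 1)*5 = 12 - 8*5 = 12 - 40 = -28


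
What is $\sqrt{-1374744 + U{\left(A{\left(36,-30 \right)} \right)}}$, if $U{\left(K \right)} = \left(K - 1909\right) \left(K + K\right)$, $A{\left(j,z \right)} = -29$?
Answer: $6 i \sqrt{35065} \approx 1123.5 i$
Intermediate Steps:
$U{\left(K \right)} = 2 K \left(-1909 + K\right)$ ($U{\left(K \right)} = \left(-1909 + K\right) 2 K = 2 K \left(-1909 + K\right)$)
$\sqrt{-1374744 + U{\left(A{\left(36,-30 \right)} \right)}} = \sqrt{-1374744 + 2 \left(-29\right) \left(-1909 - 29\right)} = \sqrt{-1374744 + 2 \left(-29\right) \left(-1938\right)} = \sqrt{-1374744 + 112404} = \sqrt{-1262340} = 6 i \sqrt{35065}$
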